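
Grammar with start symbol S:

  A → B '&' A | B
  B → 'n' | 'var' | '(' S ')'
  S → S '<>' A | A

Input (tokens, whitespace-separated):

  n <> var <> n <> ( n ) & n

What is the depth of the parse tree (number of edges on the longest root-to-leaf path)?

[S [S [S [S [A [B n]]] <> [A [B var]]] <> [A [B n]]] <> [A [B ( [S [A [B n]]] )] & [A [B n]]]]

6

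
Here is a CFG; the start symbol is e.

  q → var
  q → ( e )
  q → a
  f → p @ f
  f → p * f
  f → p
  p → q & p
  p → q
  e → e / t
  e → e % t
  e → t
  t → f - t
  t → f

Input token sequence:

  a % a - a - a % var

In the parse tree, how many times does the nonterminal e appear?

3

[e [e [e [t [f [p [q a]]]]] % [t [f [p [q a]]] - [t [f [p [q a]]] - [t [f [p [q a]]]]]]] % [t [f [p [q var]]]]]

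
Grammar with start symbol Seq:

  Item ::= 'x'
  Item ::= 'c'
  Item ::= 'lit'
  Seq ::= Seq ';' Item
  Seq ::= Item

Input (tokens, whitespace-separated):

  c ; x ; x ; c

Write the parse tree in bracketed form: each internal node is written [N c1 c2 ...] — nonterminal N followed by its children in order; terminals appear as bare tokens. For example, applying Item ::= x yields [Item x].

Seq
Seq ; Item
Seq ; Item ; Item
Seq ; Item ; Item ; Item
Item ; Item ; Item ; Item
c ; Item ; Item ; Item
c ; x ; Item ; Item
c ; x ; x ; Item
c ; x ; x ; c

[Seq [Seq [Seq [Seq [Item c]] ; [Item x]] ; [Item x]] ; [Item c]]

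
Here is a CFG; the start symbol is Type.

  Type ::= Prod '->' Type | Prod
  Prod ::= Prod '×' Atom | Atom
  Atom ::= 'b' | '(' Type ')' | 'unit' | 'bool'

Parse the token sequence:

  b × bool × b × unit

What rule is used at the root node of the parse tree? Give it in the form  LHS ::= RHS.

[Type [Prod [Prod [Prod [Prod [Atom b]] × [Atom bool]] × [Atom b]] × [Atom unit]]]

Type ::= Prod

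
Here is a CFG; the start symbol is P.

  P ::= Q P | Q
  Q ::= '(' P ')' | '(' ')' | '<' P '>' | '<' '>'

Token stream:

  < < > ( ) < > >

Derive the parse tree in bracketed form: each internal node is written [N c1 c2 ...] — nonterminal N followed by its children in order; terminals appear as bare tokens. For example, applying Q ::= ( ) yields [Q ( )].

[P [Q < [P [Q < >] [P [Q ( )] [P [Q < >]]]] >]]

P
Q
< P >
< Q P >
< < > P >
< < > Q P >
< < > ( ) P >
< < > ( ) Q >
< < > ( ) < > >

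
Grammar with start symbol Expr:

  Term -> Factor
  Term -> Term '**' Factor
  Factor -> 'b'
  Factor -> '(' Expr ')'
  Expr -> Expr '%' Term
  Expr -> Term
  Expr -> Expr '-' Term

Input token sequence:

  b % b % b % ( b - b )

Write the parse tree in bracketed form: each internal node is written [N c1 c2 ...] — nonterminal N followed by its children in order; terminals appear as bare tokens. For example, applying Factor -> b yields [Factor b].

Expr
Expr % Term
Expr % Term % Term
Expr % Term % Term % Term
Term % Term % Term % Term
Factor % Term % Term % Term
b % Term % Term % Term
b % Factor % Term % Term
b % b % Term % Term
b % b % Factor % Term
b % b % b % Term
b % b % b % Factor
b % b % b % ( Expr )
b % b % b % ( Expr - Term )
b % b % b % ( Term - Term )
b % b % b % ( Factor - Term )
b % b % b % ( b - Term )
b % b % b % ( b - Factor )
b % b % b % ( b - b )

[Expr [Expr [Expr [Expr [Term [Factor b]]] % [Term [Factor b]]] % [Term [Factor b]]] % [Term [Factor ( [Expr [Expr [Term [Factor b]]] - [Term [Factor b]]] )]]]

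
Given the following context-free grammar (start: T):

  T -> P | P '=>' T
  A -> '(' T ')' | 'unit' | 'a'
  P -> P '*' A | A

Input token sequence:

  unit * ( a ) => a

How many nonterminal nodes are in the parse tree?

11

[T [P [P [A unit]] * [A ( [T [P [A a]]] )]] => [T [P [A a]]]]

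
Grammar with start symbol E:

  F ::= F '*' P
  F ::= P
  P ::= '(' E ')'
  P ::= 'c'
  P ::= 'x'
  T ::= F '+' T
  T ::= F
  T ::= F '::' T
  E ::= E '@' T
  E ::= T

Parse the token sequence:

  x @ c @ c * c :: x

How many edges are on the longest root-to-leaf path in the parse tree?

[E [E [E [T [F [P x]]]] @ [T [F [P c]]]] @ [T [F [F [P c]] * [P c]] :: [T [F [P x]]]]]

6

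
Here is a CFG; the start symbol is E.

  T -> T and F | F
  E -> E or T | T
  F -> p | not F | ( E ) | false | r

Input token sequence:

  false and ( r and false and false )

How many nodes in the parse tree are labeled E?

2

[E [T [T [F false]] and [F ( [E [T [T [T [F r]] and [F false]] and [F false]]] )]]]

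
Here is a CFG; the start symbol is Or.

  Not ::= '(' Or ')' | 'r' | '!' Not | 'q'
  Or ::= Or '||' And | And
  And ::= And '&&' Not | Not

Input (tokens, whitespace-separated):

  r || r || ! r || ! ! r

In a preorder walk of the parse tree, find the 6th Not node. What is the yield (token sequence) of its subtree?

! r

[Or [Or [Or [Or [And [Not r]]] || [And [Not r]]] || [And [Not ! [Not r]]]] || [And [Not ! [Not ! [Not r]]]]]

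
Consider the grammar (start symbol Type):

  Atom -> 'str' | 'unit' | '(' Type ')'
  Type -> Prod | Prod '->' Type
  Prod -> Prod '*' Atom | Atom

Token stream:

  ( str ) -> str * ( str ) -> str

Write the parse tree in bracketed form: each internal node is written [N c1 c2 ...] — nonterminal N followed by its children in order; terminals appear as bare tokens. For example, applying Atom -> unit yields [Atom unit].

[Type [Prod [Atom ( [Type [Prod [Atom str]]] )]] -> [Type [Prod [Prod [Atom str]] * [Atom ( [Type [Prod [Atom str]]] )]] -> [Type [Prod [Atom str]]]]]

Type
Prod -> Type
Atom -> Type
( Type ) -> Type
( Prod ) -> Type
( Atom ) -> Type
( str ) -> Type
( str ) -> Prod -> Type
( str ) -> Prod * Atom -> Type
( str ) -> Atom * Atom -> Type
( str ) -> str * Atom -> Type
( str ) -> str * ( Type ) -> Type
( str ) -> str * ( Prod ) -> Type
( str ) -> str * ( Atom ) -> Type
( str ) -> str * ( str ) -> Type
( str ) -> str * ( str ) -> Prod
( str ) -> str * ( str ) -> Atom
( str ) -> str * ( str ) -> str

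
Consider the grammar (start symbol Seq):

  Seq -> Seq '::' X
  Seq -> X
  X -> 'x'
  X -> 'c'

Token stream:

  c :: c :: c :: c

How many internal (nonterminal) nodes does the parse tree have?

[Seq [Seq [Seq [Seq [X c]] :: [X c]] :: [X c]] :: [X c]]

8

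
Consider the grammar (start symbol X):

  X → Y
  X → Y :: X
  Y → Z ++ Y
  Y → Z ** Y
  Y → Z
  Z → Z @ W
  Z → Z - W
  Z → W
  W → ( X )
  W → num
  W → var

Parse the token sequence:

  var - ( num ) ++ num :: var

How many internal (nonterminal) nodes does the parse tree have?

17

[X [Y [Z [Z [W var]] - [W ( [X [Y [Z [W num]]]] )]] ++ [Y [Z [W num]]]] :: [X [Y [Z [W var]]]]]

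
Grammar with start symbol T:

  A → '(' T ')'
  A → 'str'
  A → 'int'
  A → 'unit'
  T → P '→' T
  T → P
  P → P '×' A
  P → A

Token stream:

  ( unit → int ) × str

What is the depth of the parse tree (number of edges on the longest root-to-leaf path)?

[T [P [P [A ( [T [P [A unit]] → [T [P [A int]]]] )]] × [A str]]]

8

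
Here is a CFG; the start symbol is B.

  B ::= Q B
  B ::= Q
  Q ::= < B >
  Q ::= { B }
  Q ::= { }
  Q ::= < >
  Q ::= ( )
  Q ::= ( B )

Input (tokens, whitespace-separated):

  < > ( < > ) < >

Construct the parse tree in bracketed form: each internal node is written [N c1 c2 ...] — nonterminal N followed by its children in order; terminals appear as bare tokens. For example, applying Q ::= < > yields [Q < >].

[B [Q < >] [B [Q ( [B [Q < >]] )] [B [Q < >]]]]

B
Q B
< > B
< > Q B
< > ( B ) B
< > ( Q ) B
< > ( < > ) B
< > ( < > ) Q
< > ( < > ) < >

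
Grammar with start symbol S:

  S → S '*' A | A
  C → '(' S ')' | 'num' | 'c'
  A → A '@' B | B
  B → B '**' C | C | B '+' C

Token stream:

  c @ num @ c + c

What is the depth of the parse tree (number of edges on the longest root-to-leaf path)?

6

[S [A [A [A [B [C c]]] @ [B [C num]]] @ [B [B [C c]] + [C c]]]]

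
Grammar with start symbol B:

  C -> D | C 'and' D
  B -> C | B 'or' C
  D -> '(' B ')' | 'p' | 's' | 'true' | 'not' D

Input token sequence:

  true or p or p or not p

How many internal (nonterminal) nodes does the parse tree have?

13

[B [B [B [B [C [D true]]] or [C [D p]]] or [C [D p]]] or [C [D not [D p]]]]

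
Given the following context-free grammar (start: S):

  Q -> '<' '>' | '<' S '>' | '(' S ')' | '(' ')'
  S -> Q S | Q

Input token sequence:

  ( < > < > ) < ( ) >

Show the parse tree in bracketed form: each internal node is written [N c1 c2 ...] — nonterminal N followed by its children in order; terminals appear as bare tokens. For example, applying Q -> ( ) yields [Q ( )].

[S [Q ( [S [Q < >] [S [Q < >]]] )] [S [Q < [S [Q ( )]] >]]]

S
Q S
( S ) S
( Q S ) S
( < > S ) S
( < > Q ) S
( < > < > ) S
( < > < > ) Q
( < > < > ) < S >
( < > < > ) < Q >
( < > < > ) < ( ) >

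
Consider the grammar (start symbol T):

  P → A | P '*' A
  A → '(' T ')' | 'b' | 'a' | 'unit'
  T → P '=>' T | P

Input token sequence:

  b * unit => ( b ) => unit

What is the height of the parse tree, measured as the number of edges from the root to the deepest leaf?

7

[T [P [P [A b]] * [A unit]] => [T [P [A ( [T [P [A b]]] )]] => [T [P [A unit]]]]]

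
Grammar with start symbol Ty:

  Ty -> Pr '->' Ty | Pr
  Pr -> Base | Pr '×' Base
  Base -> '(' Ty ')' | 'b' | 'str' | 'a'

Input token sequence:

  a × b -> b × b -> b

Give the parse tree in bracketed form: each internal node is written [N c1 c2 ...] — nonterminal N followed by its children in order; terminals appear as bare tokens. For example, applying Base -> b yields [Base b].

[Ty [Pr [Pr [Base a]] × [Base b]] -> [Ty [Pr [Pr [Base b]] × [Base b]] -> [Ty [Pr [Base b]]]]]

Ty
Pr -> Ty
Pr × Base -> Ty
Base × Base -> Ty
a × Base -> Ty
a × b -> Ty
a × b -> Pr -> Ty
a × b -> Pr × Base -> Ty
a × b -> Base × Base -> Ty
a × b -> b × Base -> Ty
a × b -> b × b -> Ty
a × b -> b × b -> Pr
a × b -> b × b -> Base
a × b -> b × b -> b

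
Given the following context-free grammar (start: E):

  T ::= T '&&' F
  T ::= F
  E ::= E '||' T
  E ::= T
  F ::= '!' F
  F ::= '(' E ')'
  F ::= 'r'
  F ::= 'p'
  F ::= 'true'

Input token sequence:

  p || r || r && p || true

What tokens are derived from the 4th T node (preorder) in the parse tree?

r

[E [E [E [E [T [F p]]] || [T [F r]]] || [T [T [F r]] && [F p]]] || [T [F true]]]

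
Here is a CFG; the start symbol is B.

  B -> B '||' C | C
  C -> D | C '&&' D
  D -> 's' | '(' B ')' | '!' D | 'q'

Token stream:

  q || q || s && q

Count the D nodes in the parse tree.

4

[B [B [B [C [D q]]] || [C [D q]]] || [C [C [D s]] && [D q]]]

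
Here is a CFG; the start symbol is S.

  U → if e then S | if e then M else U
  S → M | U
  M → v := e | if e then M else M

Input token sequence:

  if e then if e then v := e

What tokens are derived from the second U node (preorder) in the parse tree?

if e then v := e

[S [U if e then [S [U if e then [S [M v := e]]]]]]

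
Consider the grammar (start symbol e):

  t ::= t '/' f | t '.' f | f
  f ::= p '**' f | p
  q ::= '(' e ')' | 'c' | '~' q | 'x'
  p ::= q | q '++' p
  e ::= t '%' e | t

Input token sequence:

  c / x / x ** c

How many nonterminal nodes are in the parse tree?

[e [t [t [t [f [p [q c]]]] / [f [p [q x]]]] / [f [p [q x]] ** [f [p [q c]]]]]]

16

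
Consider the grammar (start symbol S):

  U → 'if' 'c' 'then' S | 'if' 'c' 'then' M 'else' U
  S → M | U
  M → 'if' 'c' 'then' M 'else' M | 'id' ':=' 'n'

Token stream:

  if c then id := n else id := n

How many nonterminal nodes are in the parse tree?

[S [M if c then [M id := n] else [M id := n]]]

4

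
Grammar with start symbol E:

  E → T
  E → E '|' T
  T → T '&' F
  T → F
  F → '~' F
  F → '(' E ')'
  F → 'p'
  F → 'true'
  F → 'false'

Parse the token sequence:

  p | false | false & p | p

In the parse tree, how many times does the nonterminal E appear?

[E [E [E [E [T [F p]]] | [T [F false]]] | [T [T [F false]] & [F p]]] | [T [F p]]]

4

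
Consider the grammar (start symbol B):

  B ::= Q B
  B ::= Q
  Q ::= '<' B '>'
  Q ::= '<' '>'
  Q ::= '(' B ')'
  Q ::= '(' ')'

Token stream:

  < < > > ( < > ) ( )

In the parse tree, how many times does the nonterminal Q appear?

5

[B [Q < [B [Q < >]] >] [B [Q ( [B [Q < >]] )] [B [Q ( )]]]]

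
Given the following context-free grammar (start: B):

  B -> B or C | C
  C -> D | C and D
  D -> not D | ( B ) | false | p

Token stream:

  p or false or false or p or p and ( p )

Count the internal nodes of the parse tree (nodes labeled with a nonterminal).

20

[B [B [B [B [B [C [D p]]] or [C [D false]]] or [C [D false]]] or [C [D p]]] or [C [C [D p]] and [D ( [B [C [D p]]] )]]]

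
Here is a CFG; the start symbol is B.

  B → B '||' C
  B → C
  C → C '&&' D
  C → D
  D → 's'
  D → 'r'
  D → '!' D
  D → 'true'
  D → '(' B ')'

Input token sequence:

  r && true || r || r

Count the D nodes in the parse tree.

[B [B [B [C [C [D r]] && [D true]]] || [C [D r]]] || [C [D r]]]

4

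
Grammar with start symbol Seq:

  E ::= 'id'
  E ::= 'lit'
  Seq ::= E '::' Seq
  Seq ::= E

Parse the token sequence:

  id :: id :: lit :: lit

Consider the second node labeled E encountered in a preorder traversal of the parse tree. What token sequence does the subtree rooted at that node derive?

id

[Seq [E id] :: [Seq [E id] :: [Seq [E lit] :: [Seq [E lit]]]]]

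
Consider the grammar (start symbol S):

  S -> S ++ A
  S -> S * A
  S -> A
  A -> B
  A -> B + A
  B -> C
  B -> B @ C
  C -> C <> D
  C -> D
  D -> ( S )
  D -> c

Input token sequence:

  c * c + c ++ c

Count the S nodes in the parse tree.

[S [S [S [A [B [C [D c]]]]] * [A [B [C [D c]]] + [A [B [C [D c]]]]]] ++ [A [B [C [D c]]]]]

3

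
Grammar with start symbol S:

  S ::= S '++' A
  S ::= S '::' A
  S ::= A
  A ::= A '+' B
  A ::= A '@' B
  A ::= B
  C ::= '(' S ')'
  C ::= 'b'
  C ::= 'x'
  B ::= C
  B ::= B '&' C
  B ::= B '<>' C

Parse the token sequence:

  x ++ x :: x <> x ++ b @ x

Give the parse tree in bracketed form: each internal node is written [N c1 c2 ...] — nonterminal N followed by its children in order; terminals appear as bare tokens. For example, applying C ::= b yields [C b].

[S [S [S [S [A [B [C x]]]] ++ [A [B [C x]]]] :: [A [B [B [C x]] <> [C x]]]] ++ [A [A [B [C b]]] @ [B [C x]]]]

S
S ++ A
S :: A ++ A
S ++ A :: A ++ A
A ++ A :: A ++ A
B ++ A :: A ++ A
C ++ A :: A ++ A
x ++ A :: A ++ A
x ++ B :: A ++ A
x ++ C :: A ++ A
x ++ x :: A ++ A
x ++ x :: B ++ A
x ++ x :: B <> C ++ A
x ++ x :: C <> C ++ A
x ++ x :: x <> C ++ A
x ++ x :: x <> x ++ A
x ++ x :: x <> x ++ A @ B
x ++ x :: x <> x ++ B @ B
x ++ x :: x <> x ++ C @ B
x ++ x :: x <> x ++ b @ B
x ++ x :: x <> x ++ b @ C
x ++ x :: x <> x ++ b @ x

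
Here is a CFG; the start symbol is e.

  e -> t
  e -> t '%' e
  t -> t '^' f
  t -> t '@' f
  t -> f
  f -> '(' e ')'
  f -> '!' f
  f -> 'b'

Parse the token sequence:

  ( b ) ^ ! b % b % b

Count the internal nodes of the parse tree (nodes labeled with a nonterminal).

[e [t [t [f ( [e [t [f b]]] )]] ^ [f ! [f b]]] % [e [t [f b]] % [e [t [f b]]]]]

15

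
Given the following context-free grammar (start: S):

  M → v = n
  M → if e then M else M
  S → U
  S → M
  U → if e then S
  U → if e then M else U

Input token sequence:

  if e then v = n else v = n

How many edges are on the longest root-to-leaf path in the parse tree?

3

[S [M if e then [M v = n] else [M v = n]]]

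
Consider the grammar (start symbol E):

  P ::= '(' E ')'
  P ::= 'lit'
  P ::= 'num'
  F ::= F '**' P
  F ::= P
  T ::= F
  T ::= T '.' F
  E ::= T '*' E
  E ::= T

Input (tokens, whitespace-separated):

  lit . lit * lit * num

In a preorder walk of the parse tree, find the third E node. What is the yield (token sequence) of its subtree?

num

[E [T [T [F [P lit]]] . [F [P lit]]] * [E [T [F [P lit]]] * [E [T [F [P num]]]]]]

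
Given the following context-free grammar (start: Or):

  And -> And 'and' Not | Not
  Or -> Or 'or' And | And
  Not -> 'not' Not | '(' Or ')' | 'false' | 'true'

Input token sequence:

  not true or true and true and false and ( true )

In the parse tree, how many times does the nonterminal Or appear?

3

[Or [Or [And [Not not [Not true]]]] or [And [And [And [And [Not true]] and [Not true]] and [Not false]] and [Not ( [Or [And [Not true]]] )]]]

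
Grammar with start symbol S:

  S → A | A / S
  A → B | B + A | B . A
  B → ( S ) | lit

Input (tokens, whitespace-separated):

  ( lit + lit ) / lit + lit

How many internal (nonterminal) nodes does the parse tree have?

[S [A [B ( [S [A [B lit] + [A [B lit]]]] )]] / [S [A [B lit] + [A [B lit]]]]]

13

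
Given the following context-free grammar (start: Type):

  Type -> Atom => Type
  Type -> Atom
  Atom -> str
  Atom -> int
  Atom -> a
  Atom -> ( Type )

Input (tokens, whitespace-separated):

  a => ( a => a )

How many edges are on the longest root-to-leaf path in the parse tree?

6

[Type [Atom a] => [Type [Atom ( [Type [Atom a] => [Type [Atom a]]] )]]]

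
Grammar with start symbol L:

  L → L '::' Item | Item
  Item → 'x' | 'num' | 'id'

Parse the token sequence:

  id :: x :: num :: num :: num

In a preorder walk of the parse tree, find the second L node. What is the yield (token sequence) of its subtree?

id :: x :: num :: num

[L [L [L [L [L [Item id]] :: [Item x]] :: [Item num]] :: [Item num]] :: [Item num]]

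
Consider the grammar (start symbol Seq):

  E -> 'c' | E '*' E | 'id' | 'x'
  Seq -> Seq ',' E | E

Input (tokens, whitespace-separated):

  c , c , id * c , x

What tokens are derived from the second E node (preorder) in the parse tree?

c

[Seq [Seq [Seq [Seq [E c]] , [E c]] , [E [E id] * [E c]]] , [E x]]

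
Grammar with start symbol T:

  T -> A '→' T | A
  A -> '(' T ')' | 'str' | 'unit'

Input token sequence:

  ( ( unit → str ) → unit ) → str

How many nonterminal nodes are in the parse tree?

[T [A ( [T [A ( [T [A unit] → [T [A str]]] )] → [T [A unit]]] )] → [T [A str]]]

12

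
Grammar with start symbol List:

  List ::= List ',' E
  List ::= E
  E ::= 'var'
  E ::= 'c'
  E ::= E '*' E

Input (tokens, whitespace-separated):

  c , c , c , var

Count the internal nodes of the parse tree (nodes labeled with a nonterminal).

8

[List [List [List [List [E c]] , [E c]] , [E c]] , [E var]]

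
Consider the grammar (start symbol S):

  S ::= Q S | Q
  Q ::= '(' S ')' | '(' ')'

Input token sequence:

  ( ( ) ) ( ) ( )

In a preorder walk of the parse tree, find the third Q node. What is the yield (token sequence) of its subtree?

[S [Q ( [S [Q ( )]] )] [S [Q ( )] [S [Q ( )]]]]

( )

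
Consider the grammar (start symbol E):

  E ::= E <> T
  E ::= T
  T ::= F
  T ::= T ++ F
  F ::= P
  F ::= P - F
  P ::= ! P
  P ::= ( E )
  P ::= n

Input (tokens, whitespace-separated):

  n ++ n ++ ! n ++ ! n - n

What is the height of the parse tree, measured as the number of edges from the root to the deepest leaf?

7

[E [T [T [T [T [F [P n]]] ++ [F [P n]]] ++ [F [P ! [P n]]]] ++ [F [P ! [P n]] - [F [P n]]]]]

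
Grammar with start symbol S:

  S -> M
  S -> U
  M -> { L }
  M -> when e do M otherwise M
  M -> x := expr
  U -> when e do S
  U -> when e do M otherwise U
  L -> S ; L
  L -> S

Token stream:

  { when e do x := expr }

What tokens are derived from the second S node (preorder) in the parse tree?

when e do x := expr

[S [M { [L [S [U when e do [S [M x := expr]]]]] }]]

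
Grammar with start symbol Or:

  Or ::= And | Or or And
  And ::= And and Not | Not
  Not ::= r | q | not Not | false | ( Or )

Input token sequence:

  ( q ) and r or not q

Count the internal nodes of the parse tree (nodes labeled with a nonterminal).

[Or [Or [And [And [Not ( [Or [And [Not q]]] )]] and [Not r]]] or [And [Not not [Not q]]]]

12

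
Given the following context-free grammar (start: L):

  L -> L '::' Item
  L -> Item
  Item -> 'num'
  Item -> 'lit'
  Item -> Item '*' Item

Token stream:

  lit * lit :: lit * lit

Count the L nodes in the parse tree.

2

[L [L [Item [Item lit] * [Item lit]]] :: [Item [Item lit] * [Item lit]]]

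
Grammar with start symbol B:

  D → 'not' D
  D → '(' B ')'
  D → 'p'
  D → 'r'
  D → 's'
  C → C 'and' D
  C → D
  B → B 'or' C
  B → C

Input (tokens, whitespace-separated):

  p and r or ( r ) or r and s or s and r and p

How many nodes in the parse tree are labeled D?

9

[B [B [B [B [C [C [D p]] and [D r]]] or [C [D ( [B [C [D r]]] )]]] or [C [C [D r]] and [D s]]] or [C [C [C [D s]] and [D r]] and [D p]]]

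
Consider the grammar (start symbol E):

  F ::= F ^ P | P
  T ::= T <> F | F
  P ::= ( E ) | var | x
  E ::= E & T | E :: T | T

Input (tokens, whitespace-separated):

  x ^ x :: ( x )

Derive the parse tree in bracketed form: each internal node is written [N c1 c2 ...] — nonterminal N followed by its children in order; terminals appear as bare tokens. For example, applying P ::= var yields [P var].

[E [E [T [F [F [P x]] ^ [P x]]]] :: [T [F [P ( [E [T [F [P x]]]] )]]]]

E
E :: T
T :: T
F :: T
F ^ P :: T
P ^ P :: T
x ^ P :: T
x ^ x :: T
x ^ x :: F
x ^ x :: P
x ^ x :: ( E )
x ^ x :: ( T )
x ^ x :: ( F )
x ^ x :: ( P )
x ^ x :: ( x )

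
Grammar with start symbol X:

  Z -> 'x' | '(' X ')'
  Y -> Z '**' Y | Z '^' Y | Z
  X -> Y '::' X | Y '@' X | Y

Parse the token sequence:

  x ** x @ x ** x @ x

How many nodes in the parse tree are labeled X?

3

[X [Y [Z x] ** [Y [Z x]]] @ [X [Y [Z x] ** [Y [Z x]]] @ [X [Y [Z x]]]]]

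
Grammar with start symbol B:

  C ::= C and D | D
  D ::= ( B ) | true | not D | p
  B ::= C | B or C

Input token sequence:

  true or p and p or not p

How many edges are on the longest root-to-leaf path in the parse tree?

[B [B [B [C [D true]]] or [C [C [D p]] and [D p]]] or [C [D not [D p]]]]

5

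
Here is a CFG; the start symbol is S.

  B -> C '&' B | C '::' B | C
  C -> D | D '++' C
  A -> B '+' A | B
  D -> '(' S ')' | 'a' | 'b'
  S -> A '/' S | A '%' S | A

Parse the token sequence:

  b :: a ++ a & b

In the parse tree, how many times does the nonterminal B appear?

3

[S [A [B [C [D b]] :: [B [C [D a] ++ [C [D a]]] & [B [C [D b]]]]]]]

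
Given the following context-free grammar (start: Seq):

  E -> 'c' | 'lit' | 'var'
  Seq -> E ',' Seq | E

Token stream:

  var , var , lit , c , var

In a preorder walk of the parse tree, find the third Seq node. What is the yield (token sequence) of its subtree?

[Seq [E var] , [Seq [E var] , [Seq [E lit] , [Seq [E c] , [Seq [E var]]]]]]

lit , c , var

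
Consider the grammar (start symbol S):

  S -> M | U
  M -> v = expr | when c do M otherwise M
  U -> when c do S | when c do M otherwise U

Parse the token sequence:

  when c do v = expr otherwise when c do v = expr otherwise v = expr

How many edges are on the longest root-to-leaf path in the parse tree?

4

[S [M when c do [M v = expr] otherwise [M when c do [M v = expr] otherwise [M v = expr]]]]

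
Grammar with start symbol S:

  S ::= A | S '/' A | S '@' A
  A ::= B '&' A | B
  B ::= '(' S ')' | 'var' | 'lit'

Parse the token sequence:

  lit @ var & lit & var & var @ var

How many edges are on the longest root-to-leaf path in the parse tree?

[S [S [S [A [B lit]]] @ [A [B var] & [A [B lit] & [A [B var] & [A [B var]]]]]] @ [A [B var]]]

7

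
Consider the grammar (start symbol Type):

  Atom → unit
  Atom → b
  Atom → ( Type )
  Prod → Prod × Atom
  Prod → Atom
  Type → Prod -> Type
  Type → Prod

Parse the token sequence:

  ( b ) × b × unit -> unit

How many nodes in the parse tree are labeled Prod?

5

[Type [Prod [Prod [Prod [Atom ( [Type [Prod [Atom b]]] )]] × [Atom b]] × [Atom unit]] -> [Type [Prod [Atom unit]]]]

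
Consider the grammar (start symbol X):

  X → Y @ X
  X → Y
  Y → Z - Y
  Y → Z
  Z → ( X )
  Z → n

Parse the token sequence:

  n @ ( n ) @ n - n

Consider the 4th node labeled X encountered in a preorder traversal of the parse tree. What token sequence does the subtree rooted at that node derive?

[X [Y [Z n]] @ [X [Y [Z ( [X [Y [Z n]]] )]] @ [X [Y [Z n] - [Y [Z n]]]]]]

n - n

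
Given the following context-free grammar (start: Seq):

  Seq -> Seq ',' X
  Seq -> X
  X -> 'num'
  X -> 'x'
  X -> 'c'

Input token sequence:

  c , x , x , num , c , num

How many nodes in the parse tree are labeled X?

6

[Seq [Seq [Seq [Seq [Seq [Seq [X c]] , [X x]] , [X x]] , [X num]] , [X c]] , [X num]]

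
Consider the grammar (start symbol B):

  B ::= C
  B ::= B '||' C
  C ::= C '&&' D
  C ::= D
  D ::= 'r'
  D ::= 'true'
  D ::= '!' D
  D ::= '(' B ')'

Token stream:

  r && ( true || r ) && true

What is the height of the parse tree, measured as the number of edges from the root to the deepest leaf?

[B [C [C [C [D r]] && [D ( [B [B [C [D true]]] || [C [D r]]] )]] && [D true]]]

8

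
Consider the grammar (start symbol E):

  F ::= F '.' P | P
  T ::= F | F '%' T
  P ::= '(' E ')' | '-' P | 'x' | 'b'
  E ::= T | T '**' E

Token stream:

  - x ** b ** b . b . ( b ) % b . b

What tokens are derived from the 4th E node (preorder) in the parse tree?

b

[E [T [F [P - [P x]]]] ** [E [T [F [P b]]] ** [E [T [F [F [F [P b]] . [P b]] . [P ( [E [T [F [P b]]]] )]] % [T [F [F [P b]] . [P b]]]]]]]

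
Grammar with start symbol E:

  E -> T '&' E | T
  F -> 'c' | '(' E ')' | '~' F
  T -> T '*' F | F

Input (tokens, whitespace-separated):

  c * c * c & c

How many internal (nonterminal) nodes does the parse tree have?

10

[E [T [T [T [F c]] * [F c]] * [F c]] & [E [T [F c]]]]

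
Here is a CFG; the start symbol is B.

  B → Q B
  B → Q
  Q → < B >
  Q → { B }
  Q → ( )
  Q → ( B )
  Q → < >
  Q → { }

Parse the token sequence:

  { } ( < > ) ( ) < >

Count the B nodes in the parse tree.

[B [Q { }] [B [Q ( [B [Q < >]] )] [B [Q ( )] [B [Q < >]]]]]

5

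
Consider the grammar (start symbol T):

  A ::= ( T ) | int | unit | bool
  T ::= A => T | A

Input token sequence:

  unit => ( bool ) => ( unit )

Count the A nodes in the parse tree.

5

[T [A unit] => [T [A ( [T [A bool]] )] => [T [A ( [T [A unit]] )]]]]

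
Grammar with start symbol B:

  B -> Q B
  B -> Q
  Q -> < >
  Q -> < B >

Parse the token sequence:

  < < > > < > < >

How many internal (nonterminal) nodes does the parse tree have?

[B [Q < [B [Q < >]] >] [B [Q < >] [B [Q < >]]]]

8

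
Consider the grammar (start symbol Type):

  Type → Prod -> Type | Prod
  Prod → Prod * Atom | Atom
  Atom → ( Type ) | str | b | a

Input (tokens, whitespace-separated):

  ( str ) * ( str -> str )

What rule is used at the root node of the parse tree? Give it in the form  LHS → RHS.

[Type [Prod [Prod [Atom ( [Type [Prod [Atom str]]] )]] * [Atom ( [Type [Prod [Atom str]] -> [Type [Prod [Atom str]]]] )]]]

Type → Prod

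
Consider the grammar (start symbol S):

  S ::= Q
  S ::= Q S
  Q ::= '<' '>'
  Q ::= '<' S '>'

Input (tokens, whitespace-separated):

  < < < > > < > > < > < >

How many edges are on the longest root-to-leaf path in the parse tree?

6

[S [Q < [S [Q < [S [Q < >]] >] [S [Q < >]]] >] [S [Q < >] [S [Q < >]]]]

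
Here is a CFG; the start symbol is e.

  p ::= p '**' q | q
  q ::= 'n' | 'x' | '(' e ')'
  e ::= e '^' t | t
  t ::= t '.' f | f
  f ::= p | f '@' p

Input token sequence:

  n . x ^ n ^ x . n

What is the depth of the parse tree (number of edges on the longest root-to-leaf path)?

[e [e [e [t [t [f [p [q n]]]] . [f [p [q x]]]]] ^ [t [f [p [q n]]]]] ^ [t [t [f [p [q x]]]] . [f [p [q n]]]]]

8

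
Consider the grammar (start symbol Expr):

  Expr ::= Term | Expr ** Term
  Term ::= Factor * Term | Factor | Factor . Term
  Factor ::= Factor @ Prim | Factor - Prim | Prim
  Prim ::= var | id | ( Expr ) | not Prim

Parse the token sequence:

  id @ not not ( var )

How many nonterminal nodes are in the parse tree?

[Expr [Term [Factor [Factor [Prim id]] @ [Prim not [Prim not [Prim ( [Expr [Term [Factor [Prim var]]]] )]]]]]]

12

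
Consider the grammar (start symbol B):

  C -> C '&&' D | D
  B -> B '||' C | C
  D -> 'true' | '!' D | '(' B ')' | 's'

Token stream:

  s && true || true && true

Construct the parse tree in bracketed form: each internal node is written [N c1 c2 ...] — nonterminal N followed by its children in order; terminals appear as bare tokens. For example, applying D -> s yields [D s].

B
B || C
C || C
C && D || C
D && D || C
s && D || C
s && true || C
s && true || C && D
s && true || D && D
s && true || true && D
s && true || true && true

[B [B [C [C [D s]] && [D true]]] || [C [C [D true]] && [D true]]]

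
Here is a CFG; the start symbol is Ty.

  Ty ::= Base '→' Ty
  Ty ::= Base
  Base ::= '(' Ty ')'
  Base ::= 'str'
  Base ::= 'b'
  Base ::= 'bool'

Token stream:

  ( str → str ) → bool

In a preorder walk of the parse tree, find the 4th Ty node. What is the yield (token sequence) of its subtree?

[Ty [Base ( [Ty [Base str] → [Ty [Base str]]] )] → [Ty [Base bool]]]

bool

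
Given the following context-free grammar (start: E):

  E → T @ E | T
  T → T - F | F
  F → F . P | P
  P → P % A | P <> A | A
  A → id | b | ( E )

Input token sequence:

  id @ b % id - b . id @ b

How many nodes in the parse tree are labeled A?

6

[E [T [F [P [A id]]]] @ [E [T [T [F [P [P [A b]] % [A id]]]] - [F [F [P [A b]]] . [P [A id]]]] @ [E [T [F [P [A b]]]]]]]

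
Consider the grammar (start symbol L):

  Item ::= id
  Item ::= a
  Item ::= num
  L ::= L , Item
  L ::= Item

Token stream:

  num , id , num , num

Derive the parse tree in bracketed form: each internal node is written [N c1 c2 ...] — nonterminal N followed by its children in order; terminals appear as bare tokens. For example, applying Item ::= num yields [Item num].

L
L , Item
L , Item , Item
L , Item , Item , Item
Item , Item , Item , Item
num , Item , Item , Item
num , id , Item , Item
num , id , num , Item
num , id , num , num

[L [L [L [L [Item num]] , [Item id]] , [Item num]] , [Item num]]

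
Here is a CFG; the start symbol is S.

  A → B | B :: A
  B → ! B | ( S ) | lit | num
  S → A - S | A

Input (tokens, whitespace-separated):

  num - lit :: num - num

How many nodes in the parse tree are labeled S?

3

[S [A [B num]] - [S [A [B lit] :: [A [B num]]] - [S [A [B num]]]]]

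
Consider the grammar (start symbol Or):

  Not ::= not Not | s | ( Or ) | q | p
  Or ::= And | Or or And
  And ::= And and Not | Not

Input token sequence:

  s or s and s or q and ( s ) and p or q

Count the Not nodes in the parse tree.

[Or [Or [Or [Or [And [Not s]]] or [And [And [Not s]] and [Not s]]] or [And [And [And [Not q]] and [Not ( [Or [And [Not s]]] )]] and [Not p]]] or [And [Not q]]]

8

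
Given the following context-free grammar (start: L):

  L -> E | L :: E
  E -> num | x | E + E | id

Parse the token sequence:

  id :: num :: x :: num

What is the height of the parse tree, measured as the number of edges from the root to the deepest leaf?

5

[L [L [L [L [E id]] :: [E num]] :: [E x]] :: [E num]]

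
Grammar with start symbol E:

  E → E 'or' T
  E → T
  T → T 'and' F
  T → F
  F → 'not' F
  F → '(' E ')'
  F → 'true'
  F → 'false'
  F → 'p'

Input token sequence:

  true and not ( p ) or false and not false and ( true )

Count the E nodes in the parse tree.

4

[E [E [T [T [F true]] and [F not [F ( [E [T [F p]]] )]]]] or [T [T [T [F false]] and [F not [F false]]] and [F ( [E [T [F true]]] )]]]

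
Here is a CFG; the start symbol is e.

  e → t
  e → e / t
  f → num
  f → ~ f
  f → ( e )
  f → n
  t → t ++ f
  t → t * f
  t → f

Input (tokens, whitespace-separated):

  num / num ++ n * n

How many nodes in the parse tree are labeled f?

[e [e [t [f num]]] / [t [t [t [f num]] ++ [f n]] * [f n]]]

4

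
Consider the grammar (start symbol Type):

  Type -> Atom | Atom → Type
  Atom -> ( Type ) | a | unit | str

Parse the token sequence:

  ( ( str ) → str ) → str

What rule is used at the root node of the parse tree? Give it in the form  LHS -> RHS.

Type -> Atom → Type

[Type [Atom ( [Type [Atom ( [Type [Atom str]] )] → [Type [Atom str]]] )] → [Type [Atom str]]]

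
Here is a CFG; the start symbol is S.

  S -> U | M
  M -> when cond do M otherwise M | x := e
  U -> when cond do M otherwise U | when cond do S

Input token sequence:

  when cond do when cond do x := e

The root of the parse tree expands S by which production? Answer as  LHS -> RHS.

[S [U when cond do [S [U when cond do [S [M x := e]]]]]]

S -> U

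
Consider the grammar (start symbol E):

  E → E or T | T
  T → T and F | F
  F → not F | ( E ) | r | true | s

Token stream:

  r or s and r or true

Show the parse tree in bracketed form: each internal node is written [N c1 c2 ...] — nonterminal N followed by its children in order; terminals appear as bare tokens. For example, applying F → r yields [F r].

[E [E [E [T [F r]]] or [T [T [F s]] and [F r]]] or [T [F true]]]

E
E or T
E or T or T
T or T or T
F or T or T
r or T or T
r or T and F or T
r or F and F or T
r or s and F or T
r or s and r or T
r or s and r or F
r or s and r or true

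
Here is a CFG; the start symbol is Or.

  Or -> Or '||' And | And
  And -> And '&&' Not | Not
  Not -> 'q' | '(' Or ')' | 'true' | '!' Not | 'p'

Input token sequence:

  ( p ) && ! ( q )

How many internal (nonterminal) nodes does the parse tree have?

[Or [And [And [Not ( [Or [And [Not p]]] )]] && [Not ! [Not ( [Or [And [Not q]]] )]]]]

12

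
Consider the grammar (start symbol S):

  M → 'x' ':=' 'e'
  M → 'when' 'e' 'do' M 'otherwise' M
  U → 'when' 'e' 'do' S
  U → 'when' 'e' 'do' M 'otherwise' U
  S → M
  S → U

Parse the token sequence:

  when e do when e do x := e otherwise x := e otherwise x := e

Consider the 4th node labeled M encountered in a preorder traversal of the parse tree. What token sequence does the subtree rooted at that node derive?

x := e

[S [M when e do [M when e do [M x := e] otherwise [M x := e]] otherwise [M x := e]]]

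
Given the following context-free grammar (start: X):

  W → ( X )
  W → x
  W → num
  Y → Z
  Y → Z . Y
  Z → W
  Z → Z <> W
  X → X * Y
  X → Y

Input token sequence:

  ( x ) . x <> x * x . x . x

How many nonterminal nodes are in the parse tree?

[X [X [Y [Z [W ( [X [Y [Z [W x]]]] )]] . [Y [Z [Z [W x]] <> [W x]]]]] * [Y [Z [W x]] . [Y [Z [W x]] . [Y [Z [W x]]]]]]

23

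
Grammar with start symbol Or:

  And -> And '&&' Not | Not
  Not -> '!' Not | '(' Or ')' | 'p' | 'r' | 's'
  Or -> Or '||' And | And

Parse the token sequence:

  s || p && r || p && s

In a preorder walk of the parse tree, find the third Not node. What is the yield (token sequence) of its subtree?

r

[Or [Or [Or [And [Not s]]] || [And [And [Not p]] && [Not r]]] || [And [And [Not p]] && [Not s]]]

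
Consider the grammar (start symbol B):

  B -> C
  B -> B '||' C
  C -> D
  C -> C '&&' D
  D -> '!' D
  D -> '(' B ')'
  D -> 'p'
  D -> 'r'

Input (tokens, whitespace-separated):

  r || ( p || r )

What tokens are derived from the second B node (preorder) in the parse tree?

[B [B [C [D r]]] || [C [D ( [B [B [C [D p]]] || [C [D r]]] )]]]

r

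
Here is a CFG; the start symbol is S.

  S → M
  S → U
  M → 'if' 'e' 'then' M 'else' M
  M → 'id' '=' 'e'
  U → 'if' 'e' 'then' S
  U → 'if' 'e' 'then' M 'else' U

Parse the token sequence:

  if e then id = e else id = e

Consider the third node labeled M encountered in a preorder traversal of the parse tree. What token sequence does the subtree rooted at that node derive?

[S [M if e then [M id = e] else [M id = e]]]

id = e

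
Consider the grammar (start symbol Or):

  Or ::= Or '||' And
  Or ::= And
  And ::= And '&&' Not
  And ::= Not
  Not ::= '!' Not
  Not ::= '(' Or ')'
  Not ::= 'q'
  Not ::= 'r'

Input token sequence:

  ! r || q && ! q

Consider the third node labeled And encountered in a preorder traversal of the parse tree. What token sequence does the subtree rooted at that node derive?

[Or [Or [And [Not ! [Not r]]]] || [And [And [Not q]] && [Not ! [Not q]]]]

q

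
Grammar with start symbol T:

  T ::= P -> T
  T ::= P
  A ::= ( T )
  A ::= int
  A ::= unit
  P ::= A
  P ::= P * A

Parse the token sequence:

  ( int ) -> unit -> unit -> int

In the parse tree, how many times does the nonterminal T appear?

[T [P [A ( [T [P [A int]]] )]] -> [T [P [A unit]] -> [T [P [A unit]] -> [T [P [A int]]]]]]

5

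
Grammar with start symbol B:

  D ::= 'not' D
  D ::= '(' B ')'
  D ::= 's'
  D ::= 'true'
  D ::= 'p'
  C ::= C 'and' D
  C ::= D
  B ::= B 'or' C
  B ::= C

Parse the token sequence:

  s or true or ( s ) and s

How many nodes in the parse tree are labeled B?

4

[B [B [B [C [D s]]] or [C [D true]]] or [C [C [D ( [B [C [D s]]] )]] and [D s]]]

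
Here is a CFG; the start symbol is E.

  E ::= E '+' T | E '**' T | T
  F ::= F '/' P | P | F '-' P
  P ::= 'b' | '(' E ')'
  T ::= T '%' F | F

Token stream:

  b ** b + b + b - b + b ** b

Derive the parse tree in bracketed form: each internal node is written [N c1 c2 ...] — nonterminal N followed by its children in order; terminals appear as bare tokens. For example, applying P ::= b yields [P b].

[E [E [E [E [E [E [T [F [P b]]]] ** [T [F [P b]]]] + [T [F [P b]]]] + [T [F [F [P b]] - [P b]]]] + [T [F [P b]]]] ** [T [F [P b]]]]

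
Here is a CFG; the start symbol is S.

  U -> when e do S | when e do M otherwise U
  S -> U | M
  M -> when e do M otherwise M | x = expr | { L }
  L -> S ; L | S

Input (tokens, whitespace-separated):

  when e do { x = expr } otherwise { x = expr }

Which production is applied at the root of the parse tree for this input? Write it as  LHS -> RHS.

S -> M

[S [M when e do [M { [L [S [M x = expr]]] }] otherwise [M { [L [S [M x = expr]]] }]]]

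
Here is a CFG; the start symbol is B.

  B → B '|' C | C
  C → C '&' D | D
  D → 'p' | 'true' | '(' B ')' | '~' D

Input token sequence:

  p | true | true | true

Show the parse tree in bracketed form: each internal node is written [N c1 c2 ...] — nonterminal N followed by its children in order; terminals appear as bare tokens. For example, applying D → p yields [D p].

B
B | C
B | C | C
B | C | C | C
C | C | C | C
D | C | C | C
p | C | C | C
p | D | C | C
p | true | C | C
p | true | D | C
p | true | true | C
p | true | true | D
p | true | true | true

[B [B [B [B [C [D p]]] | [C [D true]]] | [C [D true]]] | [C [D true]]]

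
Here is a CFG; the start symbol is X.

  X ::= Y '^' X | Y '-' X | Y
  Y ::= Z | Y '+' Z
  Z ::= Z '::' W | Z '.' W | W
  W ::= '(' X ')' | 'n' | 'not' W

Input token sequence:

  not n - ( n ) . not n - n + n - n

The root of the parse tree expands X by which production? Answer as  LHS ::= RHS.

X ::= Y '-' X

[X [Y [Z [W not [W n]]]] - [X [Y [Z [Z [W ( [X [Y [Z [W n]]]] )]] . [W not [W n]]]] - [X [Y [Y [Z [W n]]] + [Z [W n]]] - [X [Y [Z [W n]]]]]]]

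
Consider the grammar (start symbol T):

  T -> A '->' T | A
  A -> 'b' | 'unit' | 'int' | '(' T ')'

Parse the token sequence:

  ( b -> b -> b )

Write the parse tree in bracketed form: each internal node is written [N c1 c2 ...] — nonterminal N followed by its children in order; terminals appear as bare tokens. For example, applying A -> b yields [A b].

[T [A ( [T [A b] -> [T [A b] -> [T [A b]]]] )]]

T
A
( T )
( A -> T )
( b -> T )
( b -> A -> T )
( b -> b -> T )
( b -> b -> A )
( b -> b -> b )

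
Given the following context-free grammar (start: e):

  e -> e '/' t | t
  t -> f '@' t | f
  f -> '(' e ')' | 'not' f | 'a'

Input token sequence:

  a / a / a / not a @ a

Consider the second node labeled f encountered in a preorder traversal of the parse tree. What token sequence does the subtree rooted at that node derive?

a

[e [e [e [e [t [f a]]] / [t [f a]]] / [t [f a]]] / [t [f not [f a]] @ [t [f a]]]]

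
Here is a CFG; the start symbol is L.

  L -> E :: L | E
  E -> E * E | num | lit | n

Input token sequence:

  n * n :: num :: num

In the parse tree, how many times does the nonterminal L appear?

[L [E [E n] * [E n]] :: [L [E num] :: [L [E num]]]]

3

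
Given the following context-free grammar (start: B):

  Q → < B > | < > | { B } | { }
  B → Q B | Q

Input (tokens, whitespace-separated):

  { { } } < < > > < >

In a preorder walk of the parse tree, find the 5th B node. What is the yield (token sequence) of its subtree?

< >

[B [Q { [B [Q { }]] }] [B [Q < [B [Q < >]] >] [B [Q < >]]]]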